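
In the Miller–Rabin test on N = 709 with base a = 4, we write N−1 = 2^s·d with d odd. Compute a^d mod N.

709 − 1 = 708 = 2^2 · 177, so d = 177.
4^1 ≡ 4 (mod 709)
4^2 ≡ 4^2 = 16 ≡ 16 (mod 709)
4^4 ≡ 16^2 = 256 ≡ 256 (mod 709)
4^8 ≡ 256^2 = 65536 ≡ 308 (mod 709)
4^16 ≡ 308^2 = 94864 ≡ 567 (mod 709)
4^32 ≡ 567^2 = 321489 ≡ 312 (mod 709)
4^64 ≡ 312^2 = 97344 ≡ 211 (mod 709)
4^128 ≡ 211^2 = 44521 ≡ 563 (mod 709)
177 = 128 + 32 + 16 + 1 in binary powers of 2.
So 4^177 ≡ 563 · 312 · 567 · 4 ≡ 708 (mod 709).
Since 4^d ≡ 708 (mod 709), base 4 does not prove 709 composite.

708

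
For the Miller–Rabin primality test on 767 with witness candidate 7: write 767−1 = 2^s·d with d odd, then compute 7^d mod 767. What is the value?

767 − 1 = 766 = 2^1 · 383, so d = 383.
7^1 ≡ 7 (mod 767)
7^2 ≡ 7^2 = 49 ≡ 49 (mod 767)
7^4 ≡ 49^2 = 2401 ≡ 100 (mod 767)
7^8 ≡ 100^2 = 10000 ≡ 29 (mod 767)
7^16 ≡ 29^2 = 841 ≡ 74 (mod 767)
7^32 ≡ 74^2 = 5476 ≡ 107 (mod 767)
7^64 ≡ 107^2 = 11449 ≡ 711 (mod 767)
7^128 ≡ 711^2 = 505521 ≡ 68 (mod 767)
7^256 ≡ 68^2 = 4624 ≡ 22 (mod 767)
383 = 256 + 64 + 32 + 16 + 8 + 4 + 2 + 1 in binary powers of 2.
So 7^383 ≡ 22 · 711 · 107 · 74 · 29 · 100 · 49 · 7 ≡ 652 (mod 767).
Squaring chain: 652; never reaches −1, so base 7 is a Miller–Rabin witness that 767 is composite.

652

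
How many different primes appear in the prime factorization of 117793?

3

117793 = 13^2 · 697
697 = 17 · 41
117793 = 13^2 · 17 · 41, which has 3 distinct prime factors.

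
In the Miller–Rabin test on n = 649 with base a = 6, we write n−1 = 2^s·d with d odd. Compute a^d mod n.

649 − 1 = 648 = 2^3 · 81, so d = 81.
6^1 ≡ 6 (mod 649)
6^2 ≡ 6^2 = 36 ≡ 36 (mod 649)
6^4 ≡ 36^2 = 1296 ≡ 647 (mod 649)
6^8 ≡ 647^2 = 418609 ≡ 4 (mod 649)
6^16 ≡ 4^2 = 16 ≡ 16 (mod 649)
6^32 ≡ 16^2 = 256 ≡ 256 (mod 649)
6^64 ≡ 256^2 = 65536 ≡ 636 (mod 649)
81 = 64 + 16 + 1 in binary powers of 2.
So 6^81 ≡ 636 · 16 · 6 ≡ 50 (mod 649).
Squaring chain: 50 → 553 → 130; never reaches −1, so base 6 is a Miller–Rabin witness that 649 is composite.

50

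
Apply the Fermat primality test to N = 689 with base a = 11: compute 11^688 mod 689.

289

11^1 ≡ 11 (mod 689)
11^2 ≡ 11^2 = 121 ≡ 121 (mod 689)
11^4 ≡ 121^2 = 14641 ≡ 172 (mod 689)
11^8 ≡ 172^2 = 29584 ≡ 646 (mod 689)
11^16 ≡ 646^2 = 417316 ≡ 471 (mod 689)
11^32 ≡ 471^2 = 221841 ≡ 672 (mod 689)
11^64 ≡ 672^2 = 451584 ≡ 289 (mod 689)
11^128 ≡ 289^2 = 83521 ≡ 152 (mod 689)
11^256 ≡ 152^2 = 23104 ≡ 367 (mod 689)
11^512 ≡ 367^2 = 134689 ≡ 334 (mod 689)
688 = 512 + 128 + 32 + 16 in binary powers of 2.
So 11^688 ≡ 334 · 152 · 672 · 471 ≡ 289 (mod 689).
Since 289 ≠ 1, base 11 is a Fermat witness: 689 is composite.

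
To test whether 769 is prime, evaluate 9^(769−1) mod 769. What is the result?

9^1 ≡ 9 (mod 769)
9^2 ≡ 9^2 = 81 ≡ 81 (mod 769)
9^4 ≡ 81^2 = 6561 ≡ 409 (mod 769)
9^8 ≡ 409^2 = 167281 ≡ 408 (mod 769)
9^16 ≡ 408^2 = 166464 ≡ 360 (mod 769)
9^32 ≡ 360^2 = 129600 ≡ 408 (mod 769)
9^64 ≡ 408^2 = 166464 ≡ 360 (mod 769)
9^128 ≡ 360^2 = 129600 ≡ 408 (mod 769)
9^256 ≡ 408^2 = 166464 ≡ 360 (mod 769)
9^512 ≡ 360^2 = 129600 ≡ 408 (mod 769)
768 = 512 + 256 in binary powers of 2.
So 9^768 ≡ 408 · 360 ≡ 1 (mod 769).
Since the result is 1, base 9 gives no evidence that 769 is composite.

1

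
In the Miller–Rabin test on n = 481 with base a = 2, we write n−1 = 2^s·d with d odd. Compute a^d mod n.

481 − 1 = 480 = 2^5 · 15, so d = 15.
2^1 ≡ 2 (mod 481)
2^2 ≡ 2^2 = 4 ≡ 4 (mod 481)
2^4 ≡ 4^2 = 16 ≡ 16 (mod 481)
2^8 ≡ 16^2 = 256 ≡ 256 (mod 481)
15 = 8 + 4 + 2 + 1 in binary powers of 2.
So 2^15 ≡ 256 · 16 · 4 · 2 ≡ 60 (mod 481).
Squaring chain: 60 → 233 → 417 → 248 → 417; never reaches −1, so base 2 is a Miller–Rabin witness that 481 is composite.

60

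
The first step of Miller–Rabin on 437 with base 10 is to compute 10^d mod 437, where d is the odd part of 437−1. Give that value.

352

437 − 1 = 436 = 2^2 · 109, so d = 109.
10^1 ≡ 10 (mod 437)
10^2 ≡ 10^2 = 100 ≡ 100 (mod 437)
10^4 ≡ 100^2 = 10000 ≡ 386 (mod 437)
10^8 ≡ 386^2 = 148996 ≡ 416 (mod 437)
10^16 ≡ 416^2 = 173056 ≡ 4 (mod 437)
10^32 ≡ 4^2 = 16 ≡ 16 (mod 437)
10^64 ≡ 16^2 = 256 ≡ 256 (mod 437)
109 = 64 + 32 + 8 + 4 + 1 in binary powers of 2.
So 10^109 ≡ 256 · 16 · 416 · 386 · 10 ≡ 352 (mod 437).
Squaring chain: 352 → 233; never reaches −1, so base 10 is a Miller–Rabin witness that 437 is composite.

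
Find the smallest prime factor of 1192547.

1192547 is odd.
Digit sum 29, not divisible by 3.
Ends in 7: not divisible by 5.
7: 1192547 = 7·170363 + 6
11: 1192547 = 11·108413 + 4
13: 1192547 = 13·91734 + 5
17: 1192547 = 17·70149 + 14
19: 1192547 = 19·62765 + 12
23: 1192547 = 23·51849 + 20
29: 1192547 = 29·41122 + 9
31: 1192547 = 31·38469 + 8
37: 1192547 = 37·32231

37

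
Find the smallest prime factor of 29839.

29839 is odd.
Digit sum 31, not divisible by 3.
Ends in 9: not divisible by 5.
7: 29839 = 7·4262 + 5
11: 29839 = 11·2712 + 7
13: 29839 = 13·2295 + 4
17: 29839 = 17·1755 + 4
19: 29839 = 19·1570 + 9
23: 29839 = 23·1297 + 8
29: 29839 = 29·1028 + 27
31: 29839 = 31·962 + 17
37: 29839 = 37·806 + 17
41: 29839 = 41·727 + 32
43: 29839 = 43·693 + 40
47: 29839 = 47·634 + 41
53: 29839 = 53·563

53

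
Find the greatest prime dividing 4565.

4565 = 5 · 913
913 = 11 · 83
83 is prime.
So 4565 = 5 · 11 · 83; the largest prime factor is 83.

83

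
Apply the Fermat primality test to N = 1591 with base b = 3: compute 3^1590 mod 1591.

322

3^1 ≡ 3 (mod 1591)
3^2 ≡ 3^2 = 9 ≡ 9 (mod 1591)
3^4 ≡ 9^2 = 81 ≡ 81 (mod 1591)
3^8 ≡ 81^2 = 6561 ≡ 197 (mod 1591)
3^16 ≡ 197^2 = 38809 ≡ 625 (mod 1591)
3^32 ≡ 625^2 = 390625 ≡ 830 (mod 1591)
3^64 ≡ 830^2 = 688900 ≡ 1588 (mod 1591)
3^128 ≡ 1588^2 = 2521744 ≡ 9 (mod 1591)
3^256 ≡ 9^2 = 81 ≡ 81 (mod 1591)
3^512 ≡ 81^2 = 6561 ≡ 197 (mod 1591)
3^1024 ≡ 197^2 = 38809 ≡ 625 (mod 1591)
1590 = 1024 + 512 + 32 + 16 + 4 + 2 in binary powers of 2.
So 3^1590 ≡ 625 · 197 · 830 · 625 · 81 · 9 ≡ 322 (mod 1591).
Since 322 ≠ 1, base 3 is a Fermat witness: 1591 is composite.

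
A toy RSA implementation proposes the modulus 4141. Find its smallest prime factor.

4141 is odd.
Digit sum 10, not divisible by 3.
Ends in 1: not divisible by 5.
7: 4141 = 7·591 + 4
11: 4141 = 11·376 + 5
13: 4141 = 13·318 + 7
17: 4141 = 17·243 + 10
19: 4141 = 19·217 + 18
23: 4141 = 23·180 + 1
29: 4141 = 29·142 + 23
31: 4141 = 31·133 + 18
37: 4141 = 37·111 + 34
41: 4141 = 41·101

41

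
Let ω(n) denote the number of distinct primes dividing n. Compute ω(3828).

4

3828 = 2^2 · 957
957 = 3 · 319
319 = 11 · 29
3828 = 2^2 · 3 · 11 · 29, which has 4 distinct prime factors.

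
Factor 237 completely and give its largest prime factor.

237 = 3 · 79
79 is prime.
So 237 = 3 · 79; the largest prime factor is 79.

79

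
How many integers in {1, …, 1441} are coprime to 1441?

Factor: 1441 = 11 · 131.
φ(1441) = (11−1) · (131−1) = 10 · 130 = 1300.

1300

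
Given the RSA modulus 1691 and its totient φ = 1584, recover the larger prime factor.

89

φ(n) = (p−1)(q−1) = n − (p+q) + 1, so p + q = 1691 − 1584 + 1 = 108.
p and q are the roots of t² − 108t + 1691 = 0.
Discriminant: 108² − 4·1691 = 11664 − 6764 = 4900; √4900 = 70.
q = (108 − 70)/2 = 19, p = (108 + 70)/2 = 89.
Check: 19 · 89 = 1691.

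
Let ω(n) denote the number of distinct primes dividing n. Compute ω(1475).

2

1475 = 5^2 · 59
1475 = 5^2 · 59, which has 2 distinct prime factors.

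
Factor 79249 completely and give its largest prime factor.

97

79249 = 19 · 4171
4171 = 43 · 97
97 is prime.
So 79249 = 19 · 43 · 97; the largest prime factor is 97.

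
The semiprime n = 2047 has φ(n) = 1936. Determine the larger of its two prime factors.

89

φ(n) = (p−1)(q−1) = n − (p+q) + 1, so p + q = 2047 − 1936 + 1 = 112.
p and q are the roots of t² − 112t + 2047 = 0.
Discriminant: 112² − 4·2047 = 12544 − 8188 = 4356; √4356 = 66.
q = (112 − 66)/2 = 23, p = (112 + 66)/2 = 89.
Check: 23 · 89 = 2047.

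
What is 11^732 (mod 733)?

11^1 ≡ 11 (mod 733)
11^2 ≡ 11^2 = 121 ≡ 121 (mod 733)
11^4 ≡ 121^2 = 14641 ≡ 714 (mod 733)
11^8 ≡ 714^2 = 509796 ≡ 361 (mod 733)
11^16 ≡ 361^2 = 130321 ≡ 580 (mod 733)
11^32 ≡ 580^2 = 336400 ≡ 686 (mod 733)
11^64 ≡ 686^2 = 470596 ≡ 10 (mod 733)
11^128 ≡ 10^2 = 100 ≡ 100 (mod 733)
11^256 ≡ 100^2 = 10000 ≡ 471 (mod 733)
11^512 ≡ 471^2 = 221841 ≡ 475 (mod 733)
732 = 512 + 128 + 64 + 16 + 8 + 4 in binary powers of 2.
So 11^732 ≡ 475 · 100 · 10 · 580 · 361 · 714 ≡ 1 (mod 733).
Since the result is 1, base 11 gives no evidence that 733 is composite.

1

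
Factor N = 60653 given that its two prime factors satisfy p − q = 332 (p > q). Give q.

Since p = q + 332, we have 60653 = q(q + 332), so q² + 332q − 60653 = 0.
Discriminant: 332² + 4·60653 = 110224 + 242612 = 352836; √352836 = 594.
q = (−332 + 594)/2 = 131, and p = q + 332 = 463.
Check: 131 · 463 = 60653.

131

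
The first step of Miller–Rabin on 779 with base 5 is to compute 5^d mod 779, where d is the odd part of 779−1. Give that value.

500

779 − 1 = 778 = 2^1 · 389, so d = 389.
5^1 ≡ 5 (mod 779)
5^2 ≡ 5^2 = 25 ≡ 25 (mod 779)
5^4 ≡ 25^2 = 625 ≡ 625 (mod 779)
5^8 ≡ 625^2 = 390625 ≡ 346 (mod 779)
5^16 ≡ 346^2 = 119716 ≡ 529 (mod 779)
5^32 ≡ 529^2 = 279841 ≡ 180 (mod 779)
5^64 ≡ 180^2 = 32400 ≡ 461 (mod 779)
5^128 ≡ 461^2 = 212521 ≡ 633 (mod 779)
5^256 ≡ 633^2 = 400689 ≡ 283 (mod 779)
389 = 256 + 128 + 4 + 1 in binary powers of 2.
So 5^389 ≡ 283 · 633 · 625 · 5 ≡ 500 (mod 779).
Squaring chain: 500; never reaches −1, so base 5 is a Miller–Rabin witness that 779 is composite.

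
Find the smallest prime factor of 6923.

6923 is odd.
Digit sum 20, not divisible by 3.
Ends in 3: not divisible by 5.
7: 6923 = 7·989

7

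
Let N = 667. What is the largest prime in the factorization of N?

667 = 23 · 29
29 is prime.
So 667 = 23 · 29; the largest prime factor is 29.

29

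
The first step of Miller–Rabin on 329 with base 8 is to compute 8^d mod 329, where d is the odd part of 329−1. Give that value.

329 − 1 = 328 = 2^3 · 41, so d = 41.
8^1 ≡ 8 (mod 329)
8^2 ≡ 8^2 = 64 ≡ 64 (mod 329)
8^4 ≡ 64^2 = 4096 ≡ 148 (mod 329)
8^8 ≡ 148^2 = 21904 ≡ 190 (mod 329)
8^16 ≡ 190^2 = 36100 ≡ 239 (mod 329)
8^32 ≡ 239^2 = 57121 ≡ 204 (mod 329)
41 = 32 + 8 + 1 in binary powers of 2.
So 8^41 ≡ 204 · 190 · 8 ≡ 162 (mod 329).
Squaring chain: 162 → 253 → 183; never reaches −1, so base 8 is a Miller–Rabin witness that 329 is composite.

162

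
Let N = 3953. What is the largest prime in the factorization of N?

67

3953 = 59 · 67
67 is prime.
So 3953 = 59 · 67; the largest prime factor is 67.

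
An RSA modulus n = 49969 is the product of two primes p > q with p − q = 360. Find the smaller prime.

Since p = q + 360, we have 49969 = q(q + 360), so q² + 360q − 49969 = 0.
Discriminant: 360² + 4·49969 = 129600 + 199876 = 329476; √329476 = 574.
q = (−360 + 574)/2 = 107, and p = q + 360 = 467.
Check: 107 · 467 = 49969.

107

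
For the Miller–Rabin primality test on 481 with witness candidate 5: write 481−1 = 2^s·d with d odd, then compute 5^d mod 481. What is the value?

481 − 1 = 480 = 2^5 · 15, so d = 15.
5^1 ≡ 5 (mod 481)
5^2 ≡ 5^2 = 25 ≡ 25 (mod 481)
5^4 ≡ 25^2 = 625 ≡ 144 (mod 481)
5^8 ≡ 144^2 = 20736 ≡ 53 (mod 481)
15 = 8 + 4 + 2 + 1 in binary powers of 2.
So 5^15 ≡ 53 · 144 · 25 · 5 ≡ 177 (mod 481).
Squaring chain: 177 → 64 → 248 → 417 → 248; never reaches −1, so base 5 is a Miller–Rabin witness that 481 is composite.

177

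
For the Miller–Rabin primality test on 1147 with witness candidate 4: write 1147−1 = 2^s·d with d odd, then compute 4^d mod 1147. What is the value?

529

1147 − 1 = 1146 = 2^1 · 573, so d = 573.
4^1 ≡ 4 (mod 1147)
4^2 ≡ 4^2 = 16 ≡ 16 (mod 1147)
4^4 ≡ 16^2 = 256 ≡ 256 (mod 1147)
4^8 ≡ 256^2 = 65536 ≡ 157 (mod 1147)
4^16 ≡ 157^2 = 24649 ≡ 562 (mod 1147)
4^32 ≡ 562^2 = 315844 ≡ 419 (mod 1147)
4^64 ≡ 419^2 = 175561 ≡ 70 (mod 1147)
4^128 ≡ 70^2 = 4900 ≡ 312 (mod 1147)
4^256 ≡ 312^2 = 97344 ≡ 996 (mod 1147)
4^512 ≡ 996^2 = 992016 ≡ 1008 (mod 1147)
573 = 512 + 32 + 16 + 8 + 4 + 1 in binary powers of 2.
So 4^573 ≡ 1008 · 419 · 562 · 157 · 256 · 4 ≡ 529 (mod 1147).
Squaring chain: 529; never reaches −1, so base 4 is a Miller–Rabin witness that 1147 is composite.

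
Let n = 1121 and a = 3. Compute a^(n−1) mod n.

765

3^1 ≡ 3 (mod 1121)
3^2 ≡ 3^2 = 9 ≡ 9 (mod 1121)
3^4 ≡ 9^2 = 81 ≡ 81 (mod 1121)
3^8 ≡ 81^2 = 6561 ≡ 956 (mod 1121)
3^16 ≡ 956^2 = 913936 ≡ 321 (mod 1121)
3^32 ≡ 321^2 = 103041 ≡ 1030 (mod 1121)
3^64 ≡ 1030^2 = 1060900 ≡ 434 (mod 1121)
3^128 ≡ 434^2 = 188356 ≡ 28 (mod 1121)
3^256 ≡ 28^2 = 784 ≡ 784 (mod 1121)
3^512 ≡ 784^2 = 614656 ≡ 348 (mod 1121)
3^1024 ≡ 348^2 = 121104 ≡ 36 (mod 1121)
1120 = 1024 + 64 + 32 in binary powers of 2.
So 3^1120 ≡ 36 · 434 · 1030 ≡ 765 (mod 1121).
Since 765 ≠ 1, base 3 is a Fermat witness: 1121 is composite.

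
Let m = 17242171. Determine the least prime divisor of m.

17242171 is odd.
Digit sum 25, not divisible by 3.
Ends in 1: not divisible by 5.
7: 17242171 = 7·2463167 + 2
11: 17242171 = 11·1567470 + 1
13: 17242171 = 13·1326320 + 11
17: 17242171 = 17·1014245 + 6
19: 17242171 = 19·907482 + 13
23: 17242171 = 23·749659 + 14
29: 17242171 = 29·594557 + 18
31: 17242171 = 31·556199 + 2
37: 17242171 = 37·466004 + 23
41: 17242171 = 41·420540 + 31
43: 17242171 = 43·400980 + 31
47: 17242171 = 47·366854 + 33
53: 17242171 = 53·325323 + 52
59: 17242171 = 59·292240 + 11
61: 17242171 = 61·282658 + 33
67: 17242171 = 67·257345 + 56
71: 17242171 = 71·242847 + 34
73: 17242171 = 73·236194 + 9
79: 17242171 = 79·218255 + 26
83: 17242171 = 83·207737

83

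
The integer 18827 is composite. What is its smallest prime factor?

67

18827 is odd.
Digit sum 26, not divisible by 3.
Ends in 7: not divisible by 5.
7: 18827 = 7·2689 + 4
11: 18827 = 11·1711 + 6
13: 18827 = 13·1448 + 3
17: 18827 = 17·1107 + 8
19: 18827 = 19·990 + 17
23: 18827 = 23·818 + 13
29: 18827 = 29·649 + 6
31: 18827 = 31·607 + 10
37: 18827 = 37·508 + 31
41: 18827 = 41·459 + 8
43: 18827 = 43·437 + 36
47: 18827 = 47·400 + 27
53: 18827 = 53·355 + 12
59: 18827 = 59·319 + 6
61: 18827 = 61·308 + 39
67: 18827 = 67·281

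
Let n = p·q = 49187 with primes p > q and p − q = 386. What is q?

101

Since p = q + 386, we have 49187 = q(q + 386), so q² + 386q − 49187 = 0.
Discriminant: 386² + 4·49187 = 148996 + 196748 = 345744; √345744 = 588.
q = (−386 + 588)/2 = 101, and p = q + 386 = 487.
Check: 101 · 487 = 49187.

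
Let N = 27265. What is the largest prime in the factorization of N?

27265 = 5 · 5453
5453 = 7 · 779
779 = 19 · 41
41 is prime.
So 27265 = 5 · 7 · 19 · 41; the largest prime factor is 41.

41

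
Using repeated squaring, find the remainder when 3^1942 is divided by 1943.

3^1 ≡ 3 (mod 1943)
3^2 ≡ 3^2 = 9 ≡ 9 (mod 1943)
3^4 ≡ 9^2 = 81 ≡ 81 (mod 1943)
3^8 ≡ 81^2 = 6561 ≡ 732 (mod 1943)
3^16 ≡ 732^2 = 535824 ≡ 1499 (mod 1943)
3^32 ≡ 1499^2 = 2247001 ≡ 893 (mod 1943)
3^64 ≡ 893^2 = 797449 ≡ 819 (mod 1943)
3^128 ≡ 819^2 = 670761 ≡ 426 (mod 1943)
3^256 ≡ 426^2 = 181476 ≡ 777 (mod 1943)
3^512 ≡ 777^2 = 603729 ≡ 1399 (mod 1943)
3^1024 ≡ 1399^2 = 1957201 ≡ 600 (mod 1943)
1942 = 1024 + 512 + 256 + 128 + 16 + 4 + 2 in binary powers of 2.
So 3^1942 ≡ 600 · 1399 · 777 · 426 · 1499 · 81 · 9 ≡ 1600 (mod 1943).
Since 1600 ≠ 1, base 3 is a Fermat witness: 1943 is composite.

1600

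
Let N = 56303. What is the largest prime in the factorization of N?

71

56303 = 13 · 4331
4331 = 61 · 71
71 is prime.
So 56303 = 13 · 61 · 71; the largest prime factor is 71.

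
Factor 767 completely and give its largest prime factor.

767 = 13 · 59
59 is prime.
So 767 = 13 · 59; the largest prime factor is 59.

59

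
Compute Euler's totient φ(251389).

Factor: 251389 = 19 · 101 · 131.
φ(251389) = (19−1) · (101−1) · (131−1) = 18 · 100 · 130 = 234000.

234000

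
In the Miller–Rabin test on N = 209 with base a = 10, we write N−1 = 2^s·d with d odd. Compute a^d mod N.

209 − 1 = 208 = 2^4 · 13, so d = 13.
10^1 ≡ 10 (mod 209)
10^2 ≡ 10^2 = 100 ≡ 100 (mod 209)
10^4 ≡ 100^2 = 10000 ≡ 177 (mod 209)
10^8 ≡ 177^2 = 31329 ≡ 188 (mod 209)
13 = 8 + 4 + 1 in binary powers of 2.
So 10^13 ≡ 188 · 177 · 10 ≡ 32 (mod 209).
Squaring chain: 32 → 188 → 23 → 111; never reaches −1, so base 10 is a Miller–Rabin witness that 209 is composite.

32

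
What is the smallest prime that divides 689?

689 is odd.
Digit sum 23, not divisible by 3.
Ends in 9: not divisible by 5.
7: 689 = 7·98 + 3
11: 689 = 11·62 + 7
13: 689 = 13·53

13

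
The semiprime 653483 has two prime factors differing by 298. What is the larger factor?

Since p = q + 298, we have 653483 = q(q + 298), so q² + 298q − 653483 = 0.
Discriminant: 298² + 4·653483 = 88804 + 2613932 = 2702736; √2702736 = 1644.
q = (−298 + 1644)/2 = 673, and p = q + 298 = 971.
Check: 673 · 971 = 653483.

971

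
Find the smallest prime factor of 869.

869 is odd.
Digit sum 23, not divisible by 3.
Ends in 9: not divisible by 5.
7: 869 = 7·124 + 1
11: 869 = 11·79

11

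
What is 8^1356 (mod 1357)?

374

8^1 ≡ 8 (mod 1357)
8^2 ≡ 8^2 = 64 ≡ 64 (mod 1357)
8^4 ≡ 64^2 = 4096 ≡ 25 (mod 1357)
8^8 ≡ 25^2 = 625 ≡ 625 (mod 1357)
8^16 ≡ 625^2 = 390625 ≡ 1166 (mod 1357)
8^32 ≡ 1166^2 = 1359556 ≡ 1199 (mod 1357)
8^64 ≡ 1199^2 = 1437601 ≡ 538 (mod 1357)
8^128 ≡ 538^2 = 289444 ≡ 403 (mod 1357)
8^256 ≡ 403^2 = 162409 ≡ 926 (mod 1357)
8^512 ≡ 926^2 = 857476 ≡ 1209 (mod 1357)
8^1024 ≡ 1209^2 = 1461681 ≡ 192 (mod 1357)
1356 = 1024 + 256 + 64 + 8 + 4 in binary powers of 2.
So 8^1356 ≡ 192 · 926 · 538 · 625 · 25 ≡ 374 (mod 1357).
Since 374 ≠ 1, base 8 is a Fermat witness: 1357 is composite.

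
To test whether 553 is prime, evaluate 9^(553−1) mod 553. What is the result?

8

9^1 ≡ 9 (mod 553)
9^2 ≡ 9^2 = 81 ≡ 81 (mod 553)
9^4 ≡ 81^2 = 6561 ≡ 478 (mod 553)
9^8 ≡ 478^2 = 228484 ≡ 95 (mod 553)
9^16 ≡ 95^2 = 9025 ≡ 177 (mod 553)
9^32 ≡ 177^2 = 31329 ≡ 361 (mod 553)
9^64 ≡ 361^2 = 130321 ≡ 366 (mod 553)
9^128 ≡ 366^2 = 133956 ≡ 130 (mod 553)
9^256 ≡ 130^2 = 16900 ≡ 310 (mod 553)
9^512 ≡ 310^2 = 96100 ≡ 431 (mod 553)
552 = 512 + 32 + 8 in binary powers of 2.
So 9^552 ≡ 431 · 361 · 95 ≡ 8 (mod 553).
Since 8 ≠ 1, base 9 is a Fermat witness: 553 is composite.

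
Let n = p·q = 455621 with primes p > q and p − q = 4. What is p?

677

Since p = q + 4, we have 455621 = q(q + 4), so q² + 4q − 455621 = 0.
Discriminant: 4² + 4·455621 = 16 + 1822484 = 1822500; √1822500 = 1350.
q = (−4 + 1350)/2 = 673, and p = q + 4 = 677.
Check: 673 · 677 = 455621.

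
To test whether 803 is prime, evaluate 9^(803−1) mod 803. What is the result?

356

9^1 ≡ 9 (mod 803)
9^2 ≡ 9^2 = 81 ≡ 81 (mod 803)
9^4 ≡ 81^2 = 6561 ≡ 137 (mod 803)
9^8 ≡ 137^2 = 18769 ≡ 300 (mod 803)
9^16 ≡ 300^2 = 90000 ≡ 64 (mod 803)
9^32 ≡ 64^2 = 4096 ≡ 81 (mod 803)
9^64 ≡ 81^2 = 6561 ≡ 137 (mod 803)
9^128 ≡ 137^2 = 18769 ≡ 300 (mod 803)
9^256 ≡ 300^2 = 90000 ≡ 64 (mod 803)
9^512 ≡ 64^2 = 4096 ≡ 81 (mod 803)
802 = 512 + 256 + 32 + 2 in binary powers of 2.
So 9^802 ≡ 81 · 64 · 81 · 81 ≡ 356 (mod 803).
Since 356 ≠ 1, base 9 is a Fermat witness: 803 is composite.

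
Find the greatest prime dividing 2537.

59

2537 = 43 · 59
59 is prime.
So 2537 = 43 · 59; the largest prime factor is 59.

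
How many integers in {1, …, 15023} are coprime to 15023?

Factor: 15023 = 83 · 181.
φ(15023) = (83−1) · (181−1) = 82 · 180 = 14760.

14760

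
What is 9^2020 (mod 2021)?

9^1 ≡ 9 (mod 2021)
9^2 ≡ 9^2 = 81 ≡ 81 (mod 2021)
9^4 ≡ 81^2 = 6561 ≡ 498 (mod 2021)
9^8 ≡ 498^2 = 248004 ≡ 1442 (mod 2021)
9^16 ≡ 1442^2 = 2079364 ≡ 1776 (mod 2021)
9^32 ≡ 1776^2 = 3154176 ≡ 1416 (mod 2021)
9^64 ≡ 1416^2 = 2005056 ≡ 224 (mod 2021)
9^128 ≡ 224^2 = 50176 ≡ 1672 (mod 2021)
9^256 ≡ 1672^2 = 2795584 ≡ 541 (mod 2021)
9^512 ≡ 541^2 = 292681 ≡ 1657 (mod 2021)
9^1024 ≡ 1657^2 = 2745649 ≡ 1131 (mod 2021)
2020 = 1024 + 512 + 256 + 128 + 64 + 32 + 4 in binary powers of 2.
So 9^2020 ≡ 1131 · 1657 · 541 · 1672 · 224 · 1416 · 498 ≡ 1358 (mod 2021).
Since 1358 ≠ 1, base 9 is a Fermat witness: 2021 is composite.

1358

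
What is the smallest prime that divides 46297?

46297 is odd.
Digit sum 28, not divisible by 3.
Ends in 7: not divisible by 5.
7: 46297 = 7·6613 + 6
11: 46297 = 11·4208 + 9
13: 46297 = 13·3561 + 4
17: 46297 = 17·2723 + 6
19: 46297 = 19·2436 + 13
23: 46297 = 23·2012 + 21
29: 46297 = 29·1596 + 13
31: 46297 = 31·1493 + 14
37: 46297 = 37·1251 + 10
41: 46297 = 41·1129 + 8
43: 46297 = 43·1076 + 29
47: 46297 = 47·985 + 2
53: 46297 = 53·873 + 28
59: 46297 = 59·784 + 41
61: 46297 = 61·758 + 59
67: 46297 = 67·691

67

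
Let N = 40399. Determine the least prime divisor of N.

40399 is odd.
Digit sum 25, not divisible by 3.
Ends in 9: not divisible by 5.
7: 40399 = 7·5771 + 2
11: 40399 = 11·3672 + 7
13: 40399 = 13·3107 + 8
17: 40399 = 17·2376 + 7
19: 40399 = 19·2126 + 5
23: 40399 = 23·1756 + 11
29: 40399 = 29·1393 + 2
31: 40399 = 31·1303 + 6
37: 40399 = 37·1091 + 32
41: 40399 = 41·985 + 14
43: 40399 = 43·939 + 22
47: 40399 = 47·859 + 26
53: 40399 = 53·762 + 13
59: 40399 = 59·684 + 43
61: 40399 = 61·662 + 17
67: 40399 = 67·602 + 65
71: 40399 = 71·569

71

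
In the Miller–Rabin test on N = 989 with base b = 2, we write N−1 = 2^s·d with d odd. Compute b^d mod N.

469

989 − 1 = 988 = 2^2 · 247, so d = 247.
2^1 ≡ 2 (mod 989)
2^2 ≡ 2^2 = 4 ≡ 4 (mod 989)
2^4 ≡ 4^2 = 16 ≡ 16 (mod 989)
2^8 ≡ 16^2 = 256 ≡ 256 (mod 989)
2^16 ≡ 256^2 = 65536 ≡ 262 (mod 989)
2^32 ≡ 262^2 = 68644 ≡ 403 (mod 989)
2^64 ≡ 403^2 = 162409 ≡ 213 (mod 989)
2^128 ≡ 213^2 = 45369 ≡ 864 (mod 989)
247 = 128 + 64 + 32 + 16 + 4 + 2 + 1 in binary powers of 2.
So 2^247 ≡ 864 · 213 · 403 · 262 · 16 · 4 · 2 ≡ 469 (mod 989).
Squaring chain: 469 → 403; never reaches −1, so base 2 is a Miller–Rabin witness that 989 is composite.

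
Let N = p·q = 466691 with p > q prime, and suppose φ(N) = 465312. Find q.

φ(n) = (p−1)(q−1) = n − (p+q) + 1, so p + q = 466691 − 465312 + 1 = 1380.
p and q are the roots of t² − 1380t + 466691 = 0.
Discriminant: 1380² − 4·466691 = 1904400 − 1866764 = 37636; √37636 = 194.
q = (1380 − 194)/2 = 593, p = (1380 + 194)/2 = 787.
Check: 593 · 787 = 466691.

593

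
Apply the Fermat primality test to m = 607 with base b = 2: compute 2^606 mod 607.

2^1 ≡ 2 (mod 607)
2^2 ≡ 2^2 = 4 ≡ 4 (mod 607)
2^4 ≡ 4^2 = 16 ≡ 16 (mod 607)
2^8 ≡ 16^2 = 256 ≡ 256 (mod 607)
2^16 ≡ 256^2 = 65536 ≡ 587 (mod 607)
2^32 ≡ 587^2 = 344569 ≡ 400 (mod 607)
2^64 ≡ 400^2 = 160000 ≡ 359 (mod 607)
2^128 ≡ 359^2 = 128881 ≡ 197 (mod 607)
2^256 ≡ 197^2 = 38809 ≡ 568 (mod 607)
2^512 ≡ 568^2 = 322624 ≡ 307 (mod 607)
606 = 512 + 64 + 16 + 8 + 4 + 2 in binary powers of 2.
So 2^606 ≡ 307 · 359 · 587 · 256 · 16 · 4 ≡ 1 (mod 607).
Since the result is 1, base 2 gives no evidence that 607 is composite.

1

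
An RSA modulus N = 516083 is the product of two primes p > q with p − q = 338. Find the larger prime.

907

Since p = q + 338, we have 516083 = q(q + 338), so q² + 338q − 516083 = 0.
Discriminant: 338² + 4·516083 = 114244 + 2064332 = 2178576; √2178576 = 1476.
q = (−338 + 1476)/2 = 569, and p = q + 338 = 907.
Check: 569 · 907 = 516083.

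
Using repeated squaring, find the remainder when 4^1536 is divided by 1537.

864

4^1 ≡ 4 (mod 1537)
4^2 ≡ 4^2 = 16 ≡ 16 (mod 1537)
4^4 ≡ 16^2 = 256 ≡ 256 (mod 1537)
4^8 ≡ 256^2 = 65536 ≡ 982 (mod 1537)
4^16 ≡ 982^2 = 964324 ≡ 625 (mod 1537)
4^32 ≡ 625^2 = 390625 ≡ 227 (mod 1537)
4^64 ≡ 227^2 = 51529 ≡ 808 (mod 1537)
4^128 ≡ 808^2 = 652864 ≡ 1176 (mod 1537)
4^256 ≡ 1176^2 = 1382976 ≡ 1213 (mod 1537)
4^512 ≡ 1213^2 = 1471369 ≡ 460 (mod 1537)
4^1024 ≡ 460^2 = 211600 ≡ 1031 (mod 1537)
1536 = 1024 + 512 in binary powers of 2.
So 4^1536 ≡ 1031 · 460 ≡ 864 (mod 1537).
Since 864 ≠ 1, base 4 is a Fermat witness: 1537 is composite.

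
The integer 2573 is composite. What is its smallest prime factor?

31

2573 is odd.
Digit sum 17, not divisible by 3.
Ends in 3: not divisible by 5.
7: 2573 = 7·367 + 4
11: 2573 = 11·233 + 10
13: 2573 = 13·197 + 12
17: 2573 = 17·151 + 6
19: 2573 = 19·135 + 8
23: 2573 = 23·111 + 20
29: 2573 = 29·88 + 21
31: 2573 = 31·83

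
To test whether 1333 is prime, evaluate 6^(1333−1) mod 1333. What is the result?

1

6^1 ≡ 6 (mod 1333)
6^2 ≡ 6^2 = 36 ≡ 36 (mod 1333)
6^4 ≡ 36^2 = 1296 ≡ 1296 (mod 1333)
6^8 ≡ 1296^2 = 1679616 ≡ 36 (mod 1333)
6^16 ≡ 36^2 = 1296 ≡ 1296 (mod 1333)
6^32 ≡ 1296^2 = 1679616 ≡ 36 (mod 1333)
6^64 ≡ 36^2 = 1296 ≡ 1296 (mod 1333)
6^128 ≡ 1296^2 = 1679616 ≡ 36 (mod 1333)
6^256 ≡ 36^2 = 1296 ≡ 1296 (mod 1333)
6^512 ≡ 1296^2 = 1679616 ≡ 36 (mod 1333)
6^1024 ≡ 36^2 = 1296 ≡ 1296 (mod 1333)
1332 = 1024 + 256 + 32 + 16 + 4 in binary powers of 2.
So 6^1332 ≡ 1296 · 1296 · 36 · 1296 · 1296 ≡ 1 (mod 1333).
Since the result is 1, base 6 gives no evidence that 1333 is composite.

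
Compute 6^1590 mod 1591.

517

6^1 ≡ 6 (mod 1591)
6^2 ≡ 6^2 = 36 ≡ 36 (mod 1591)
6^4 ≡ 36^2 = 1296 ≡ 1296 (mod 1591)
6^8 ≡ 1296^2 = 1679616 ≡ 1111 (mod 1591)
6^16 ≡ 1111^2 = 1234321 ≡ 1296 (mod 1591)
6^32 ≡ 1296^2 = 1679616 ≡ 1111 (mod 1591)
6^64 ≡ 1111^2 = 1234321 ≡ 1296 (mod 1591)
6^128 ≡ 1296^2 = 1679616 ≡ 1111 (mod 1591)
6^256 ≡ 1111^2 = 1234321 ≡ 1296 (mod 1591)
6^512 ≡ 1296^2 = 1679616 ≡ 1111 (mod 1591)
6^1024 ≡ 1111^2 = 1234321 ≡ 1296 (mod 1591)
1590 = 1024 + 512 + 32 + 16 + 4 + 2 in binary powers of 2.
So 6^1590 ≡ 1296 · 1111 · 1111 · 1296 · 1296 · 36 ≡ 517 (mod 1591).
Since 517 ≠ 1, base 6 is a Fermat witness: 1591 is composite.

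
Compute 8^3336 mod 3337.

1935

8^1 ≡ 8 (mod 3337)
8^2 ≡ 8^2 = 64 ≡ 64 (mod 3337)
8^4 ≡ 64^2 = 4096 ≡ 759 (mod 3337)
8^8 ≡ 759^2 = 576081 ≡ 2117 (mod 3337)
8^16 ≡ 2117^2 = 4481689 ≡ 98 (mod 3337)
8^32 ≡ 98^2 = 9604 ≡ 2930 (mod 3337)
8^64 ≡ 2930^2 = 8584900 ≡ 2136 (mod 3337)
8^128 ≡ 2136^2 = 4562496 ≡ 817 (mod 3337)
8^256 ≡ 817^2 = 667489 ≡ 89 (mod 3337)
8^512 ≡ 89^2 = 7921 ≡ 1247 (mod 3337)
8^1024 ≡ 1247^2 = 1555009 ≡ 3304 (mod 3337)
8^2048 ≡ 3304^2 = 10916416 ≡ 1089 (mod 3337)
3336 = 2048 + 1024 + 256 + 8 in binary powers of 2.
So 8^3336 ≡ 1089 · 3304 · 89 · 2117 ≡ 1935 (mod 3337).
Since 1935 ≠ 1, base 8 is a Fermat witness: 3337 is composite.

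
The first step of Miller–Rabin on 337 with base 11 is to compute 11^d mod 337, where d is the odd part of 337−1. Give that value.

278

337 − 1 = 336 = 2^4 · 21, so d = 21.
11^1 ≡ 11 (mod 337)
11^2 ≡ 11^2 = 121 ≡ 121 (mod 337)
11^4 ≡ 121^2 = 14641 ≡ 150 (mod 337)
11^8 ≡ 150^2 = 22500 ≡ 258 (mod 337)
11^16 ≡ 258^2 = 66564 ≡ 175 (mod 337)
21 = 16 + 4 + 1 in binary powers of 2.
So 11^21 ≡ 175 · 150 · 11 ≡ 278 (mod 337).
Squaring chain: 278 → 111 → 189 → 336; reaches −1, so base 11 does not prove 337 composite.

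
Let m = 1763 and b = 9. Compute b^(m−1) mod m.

1393

9^1 ≡ 9 (mod 1763)
9^2 ≡ 9^2 = 81 ≡ 81 (mod 1763)
9^4 ≡ 81^2 = 6561 ≡ 1272 (mod 1763)
9^8 ≡ 1272^2 = 1617984 ≡ 1313 (mod 1763)
9^16 ≡ 1313^2 = 1723969 ≡ 1518 (mod 1763)
9^32 ≡ 1518^2 = 2304324 ≡ 83 (mod 1763)
9^64 ≡ 83^2 = 6889 ≡ 1600 (mod 1763)
9^128 ≡ 1600^2 = 2560000 ≡ 124 (mod 1763)
9^256 ≡ 124^2 = 15376 ≡ 1272 (mod 1763)
9^512 ≡ 1272^2 = 1617984 ≡ 1313 (mod 1763)
9^1024 ≡ 1313^2 = 1723969 ≡ 1518 (mod 1763)
1762 = 1024 + 512 + 128 + 64 + 32 + 2 in binary powers of 2.
So 9^1762 ≡ 1518 · 1313 · 124 · 1600 · 83 · 81 ≡ 1393 (mod 1763).
Since 1393 ≠ 1, base 9 is a Fermat witness: 1763 is composite.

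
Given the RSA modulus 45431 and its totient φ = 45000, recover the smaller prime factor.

181

φ(n) = (p−1)(q−1) = n − (p+q) + 1, so p + q = 45431 − 45000 + 1 = 432.
p and q are the roots of t² − 432t + 45431 = 0.
Discriminant: 432² − 4·45431 = 186624 − 181724 = 4900; √4900 = 70.
q = (432 − 70)/2 = 181, p = (432 + 70)/2 = 251.
Check: 181 · 251 = 45431.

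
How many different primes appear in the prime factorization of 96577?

4

96577 = 13 · 7429
7429 = 17 · 437
437 = 19 · 23
96577 = 13 · 17 · 19 · 23, which has 4 distinct prime factors.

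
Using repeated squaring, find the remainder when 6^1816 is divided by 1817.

6^1 ≡ 6 (mod 1817)
6^2 ≡ 6^2 = 36 ≡ 36 (mod 1817)
6^4 ≡ 36^2 = 1296 ≡ 1296 (mod 1817)
6^8 ≡ 1296^2 = 1679616 ≡ 708 (mod 1817)
6^16 ≡ 708^2 = 501264 ≡ 1589 (mod 1817)
6^32 ≡ 1589^2 = 2524921 ≡ 1108 (mod 1817)
6^64 ≡ 1108^2 = 1227664 ≡ 1189 (mod 1817)
6^128 ≡ 1189^2 = 1413721 ≡ 95 (mod 1817)
6^256 ≡ 95^2 = 9025 ≡ 1757 (mod 1817)
6^512 ≡ 1757^2 = 3087049 ≡ 1783 (mod 1817)
6^1024 ≡ 1783^2 = 3179089 ≡ 1156 (mod 1817)
1816 = 1024 + 512 + 256 + 16 + 8 in binary powers of 2.
So 6^1816 ≡ 1156 · 1783 · 1757 · 1589 · 708 ≡ 98 (mod 1817).
Since 98 ≠ 1, base 6 is a Fermat witness: 1817 is composite.

98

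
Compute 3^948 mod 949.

3^1 ≡ 3 (mod 949)
3^2 ≡ 3^2 = 9 ≡ 9 (mod 949)
3^4 ≡ 9^2 = 81 ≡ 81 (mod 949)
3^8 ≡ 81^2 = 6561 ≡ 867 (mod 949)
3^16 ≡ 867^2 = 751689 ≡ 81 (mod 949)
3^32 ≡ 81^2 = 6561 ≡ 867 (mod 949)
3^64 ≡ 867^2 = 751689 ≡ 81 (mod 949)
3^128 ≡ 81^2 = 6561 ≡ 867 (mod 949)
3^256 ≡ 867^2 = 751689 ≡ 81 (mod 949)
3^512 ≡ 81^2 = 6561 ≡ 867 (mod 949)
948 = 512 + 256 + 128 + 32 + 16 + 4 in binary powers of 2.
So 3^948 ≡ 867 · 81 · 867 · 867 · 81 · 81 ≡ 1 (mod 949).
Since the result is 1, base 3 gives no evidence that 949 is composite.

1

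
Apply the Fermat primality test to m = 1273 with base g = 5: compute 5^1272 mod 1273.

600

5^1 ≡ 5 (mod 1273)
5^2 ≡ 5^2 = 25 ≡ 25 (mod 1273)
5^4 ≡ 25^2 = 625 ≡ 625 (mod 1273)
5^8 ≡ 625^2 = 390625 ≡ 1087 (mod 1273)
5^16 ≡ 1087^2 = 1181569 ≡ 225 (mod 1273)
5^32 ≡ 225^2 = 50625 ≡ 978 (mod 1273)
5^64 ≡ 978^2 = 956484 ≡ 461 (mod 1273)
5^128 ≡ 461^2 = 212521 ≡ 1203 (mod 1273)
5^256 ≡ 1203^2 = 1447209 ≡ 1081 (mod 1273)
5^512 ≡ 1081^2 = 1168561 ≡ 1220 (mod 1273)
5^1024 ≡ 1220^2 = 1488400 ≡ 263 (mod 1273)
1272 = 1024 + 128 + 64 + 32 + 16 + 8 in binary powers of 2.
So 5^1272 ≡ 263 · 1203 · 461 · 978 · 225 · 1087 ≡ 600 (mod 1273).
Since 600 ≠ 1, base 5 is a Fermat witness: 1273 is composite.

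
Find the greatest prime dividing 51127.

43

51127 = 29 · 1763
1763 = 41 · 43
43 is prime.
So 51127 = 29 · 41 · 43; the largest prime factor is 43.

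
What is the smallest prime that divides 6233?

23

6233 is odd.
Digit sum 14, not divisible by 3.
Ends in 3: not divisible by 5.
7: 6233 = 7·890 + 3
11: 6233 = 11·566 + 7
13: 6233 = 13·479 + 6
17: 6233 = 17·366 + 11
19: 6233 = 19·328 + 1
23: 6233 = 23·271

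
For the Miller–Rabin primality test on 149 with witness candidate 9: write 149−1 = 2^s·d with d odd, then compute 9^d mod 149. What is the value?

148

149 − 1 = 148 = 2^2 · 37, so d = 37.
9^1 ≡ 9 (mod 149)
9^2 ≡ 9^2 = 81 ≡ 81 (mod 149)
9^4 ≡ 81^2 = 6561 ≡ 5 (mod 149)
9^8 ≡ 5^2 = 25 ≡ 25 (mod 149)
9^16 ≡ 25^2 = 625 ≡ 29 (mod 149)
9^32 ≡ 29^2 = 841 ≡ 96 (mod 149)
37 = 32 + 4 + 1 in binary powers of 2.
So 9^37 ≡ 96 · 5 · 9 ≡ 148 (mod 149).
Since 9^d ≡ 148 (mod 149), base 9 does not prove 149 composite.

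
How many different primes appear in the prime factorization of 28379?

28379 = 13 · 2183
2183 = 37 · 59
28379 = 13 · 37 · 59, which has 3 distinct prime factors.

3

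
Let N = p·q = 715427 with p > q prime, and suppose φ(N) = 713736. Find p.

863

φ(n) = (p−1)(q−1) = n − (p+q) + 1, so p + q = 715427 − 713736 + 1 = 1692.
p and q are the roots of t² − 1692t + 715427 = 0.
Discriminant: 1692² − 4·715427 = 2862864 − 2861708 = 1156; √1156 = 34.
q = (1692 − 34)/2 = 829, p = (1692 + 34)/2 = 863.
Check: 829 · 863 = 715427.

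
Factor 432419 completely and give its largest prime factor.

37

432419 = 13 · 33263
33263 = 29 · 1147
1147 = 31 · 37
37 is prime.
So 432419 = 13 · 29 · 31 · 37; the largest prime factor is 37.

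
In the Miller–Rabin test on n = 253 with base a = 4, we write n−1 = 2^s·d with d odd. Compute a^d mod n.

253 − 1 = 252 = 2^2 · 63, so d = 63.
4^1 ≡ 4 (mod 253)
4^2 ≡ 4^2 = 16 ≡ 16 (mod 253)
4^4 ≡ 16^2 = 256 ≡ 3 (mod 253)
4^8 ≡ 3^2 = 9 ≡ 9 (mod 253)
4^16 ≡ 9^2 = 81 ≡ 81 (mod 253)
4^32 ≡ 81^2 = 6561 ≡ 236 (mod 253)
63 = 32 + 16 + 8 + 4 + 2 + 1 in binary powers of 2.
So 4^63 ≡ 236 · 81 · 9 · 3 · 16 · 4 ≡ 9 (mod 253).
Squaring chain: 9 → 81; never reaches −1, so base 4 is a Miller–Rabin witness that 253 is composite.

9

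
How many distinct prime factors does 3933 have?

3

3933 = 3^2 · 437
437 = 19 · 23
3933 = 3^2 · 19 · 23, which has 3 distinct prime factors.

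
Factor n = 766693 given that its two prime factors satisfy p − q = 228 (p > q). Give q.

769

Since p = q + 228, we have 766693 = q(q + 228), so q² + 228q − 766693 = 0.
Discriminant: 228² + 4·766693 = 51984 + 3066772 = 3118756; √3118756 = 1766.
q = (−228 + 1766)/2 = 769, and p = q + 228 = 997.
Check: 769 · 997 = 766693.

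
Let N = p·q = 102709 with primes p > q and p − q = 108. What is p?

379

Since p = q + 108, we have 102709 = q(q + 108), so q² + 108q − 102709 = 0.
Discriminant: 108² + 4·102709 = 11664 + 410836 = 422500; √422500 = 650.
q = (−108 + 650)/2 = 271, and p = q + 108 = 379.
Check: 271 · 379 = 102709.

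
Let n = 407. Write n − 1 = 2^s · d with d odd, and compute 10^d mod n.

407 − 1 = 406 = 2^1 · 203, so d = 203.
10^1 ≡ 10 (mod 407)
10^2 ≡ 10^2 = 100 ≡ 100 (mod 407)
10^4 ≡ 100^2 = 10000 ≡ 232 (mod 407)
10^8 ≡ 232^2 = 53824 ≡ 100 (mod 407)
10^16 ≡ 100^2 = 10000 ≡ 232 (mod 407)
10^32 ≡ 232^2 = 53824 ≡ 100 (mod 407)
10^64 ≡ 100^2 = 10000 ≡ 232 (mod 407)
10^128 ≡ 232^2 = 53824 ≡ 100 (mod 407)
203 = 128 + 64 + 8 + 2 + 1 in binary powers of 2.
So 10^203 ≡ 100 · 232 · 100 · 100 · 10 ≡ 285 (mod 407).
Squaring chain: 285; never reaches −1, so base 10 is a Miller–Rabin witness that 407 is composite.

285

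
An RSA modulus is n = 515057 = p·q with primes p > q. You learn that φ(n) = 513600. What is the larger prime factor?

857

φ(n) = (p−1)(q−1) = n − (p+q) + 1, so p + q = 515057 − 513600 + 1 = 1458.
p and q are the roots of t² − 1458t + 515057 = 0.
Discriminant: 1458² − 4·515057 = 2125764 − 2060228 = 65536; √65536 = 256.
q = (1458 − 256)/2 = 601, p = (1458 + 256)/2 = 857.
Check: 601 · 857 = 515057.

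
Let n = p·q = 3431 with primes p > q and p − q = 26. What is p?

Since p = q + 26, we have 3431 = q(q + 26), so q² + 26q − 3431 = 0.
Discriminant: 26² + 4·3431 = 676 + 13724 = 14400; √14400 = 120.
q = (−26 + 120)/2 = 47, and p = q + 26 = 73.
Check: 47 · 73 = 3431.

73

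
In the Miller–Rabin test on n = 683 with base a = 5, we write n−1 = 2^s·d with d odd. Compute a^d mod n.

682

683 − 1 = 682 = 2^1 · 341, so d = 341.
5^1 ≡ 5 (mod 683)
5^2 ≡ 5^2 = 25 ≡ 25 (mod 683)
5^4 ≡ 25^2 = 625 ≡ 625 (mod 683)
5^8 ≡ 625^2 = 390625 ≡ 632 (mod 683)
5^16 ≡ 632^2 = 399424 ≡ 552 (mod 683)
5^32 ≡ 552^2 = 304704 ≡ 86 (mod 683)
5^64 ≡ 86^2 = 7396 ≡ 566 (mod 683)
5^128 ≡ 566^2 = 320356 ≡ 29 (mod 683)
5^256 ≡ 29^2 = 841 ≡ 158 (mod 683)
341 = 256 + 64 + 16 + 4 + 1 in binary powers of 2.
So 5^341 ≡ 158 · 566 · 552 · 625 · 5 ≡ 682 (mod 683).
Since 5^d ≡ 682 (mod 683), base 5 does not prove 683 composite.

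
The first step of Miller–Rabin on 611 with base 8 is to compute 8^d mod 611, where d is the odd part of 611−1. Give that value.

307

611 − 1 = 610 = 2^1 · 305, so d = 305.
8^1 ≡ 8 (mod 611)
8^2 ≡ 8^2 = 64 ≡ 64 (mod 611)
8^4 ≡ 64^2 = 4096 ≡ 430 (mod 611)
8^8 ≡ 430^2 = 184900 ≡ 378 (mod 611)
8^16 ≡ 378^2 = 142884 ≡ 521 (mod 611)
8^32 ≡ 521^2 = 271441 ≡ 157 (mod 611)
8^64 ≡ 157^2 = 24649 ≡ 209 (mod 611)
8^128 ≡ 209^2 = 43681 ≡ 300 (mod 611)
8^256 ≡ 300^2 = 90000 ≡ 183 (mod 611)
305 = 256 + 32 + 16 + 1 in binary powers of 2.
So 8^305 ≡ 183 · 157 · 521 · 8 ≡ 307 (mod 611).
Squaring chain: 307; never reaches −1, so base 8 is a Miller–Rabin witness that 611 is composite.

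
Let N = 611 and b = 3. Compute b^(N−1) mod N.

341

3^1 ≡ 3 (mod 611)
3^2 ≡ 3^2 = 9 ≡ 9 (mod 611)
3^4 ≡ 9^2 = 81 ≡ 81 (mod 611)
3^8 ≡ 81^2 = 6561 ≡ 451 (mod 611)
3^16 ≡ 451^2 = 203401 ≡ 549 (mod 611)
3^32 ≡ 549^2 = 301401 ≡ 178 (mod 611)
3^64 ≡ 178^2 = 31684 ≡ 523 (mod 611)
3^128 ≡ 523^2 = 273529 ≡ 412 (mod 611)
3^256 ≡ 412^2 = 169744 ≡ 497 (mod 611)
3^512 ≡ 497^2 = 247009 ≡ 165 (mod 611)
610 = 512 + 64 + 32 + 2 in binary powers of 2.
So 3^610 ≡ 165 · 523 · 178 · 9 ≡ 341 (mod 611).
Since 341 ≠ 1, base 3 is a Fermat witness: 611 is composite.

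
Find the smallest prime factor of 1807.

1807 is odd.
Digit sum 16, not divisible by 3.
Ends in 7: not divisible by 5.
7: 1807 = 7·258 + 1
11: 1807 = 11·164 + 3
13: 1807 = 13·139

13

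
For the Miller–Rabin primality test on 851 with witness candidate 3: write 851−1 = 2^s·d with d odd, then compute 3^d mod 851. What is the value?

324

851 − 1 = 850 = 2^1 · 425, so d = 425.
3^1 ≡ 3 (mod 851)
3^2 ≡ 3^2 = 9 ≡ 9 (mod 851)
3^4 ≡ 9^2 = 81 ≡ 81 (mod 851)
3^8 ≡ 81^2 = 6561 ≡ 604 (mod 851)
3^16 ≡ 604^2 = 364816 ≡ 588 (mod 851)
3^32 ≡ 588^2 = 345744 ≡ 238 (mod 851)
3^64 ≡ 238^2 = 56644 ≡ 478 (mod 851)
3^128 ≡ 478^2 = 228484 ≡ 416 (mod 851)
3^256 ≡ 416^2 = 173056 ≡ 303 (mod 851)
425 = 256 + 128 + 32 + 8 + 1 in binary powers of 2.
So 3^425 ≡ 303 · 416 · 238 · 604 · 3 ≡ 324 (mod 851).
Squaring chain: 324; never reaches −1, so base 3 is a Miller–Rabin witness that 851 is composite.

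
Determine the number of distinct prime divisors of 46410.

46410 = 2 · 23205
23205 = 3 · 7735
7735 = 5 · 1547
1547 = 7 · 221
221 = 13 · 17
46410 = 2 · 3 · 5 · 7 · 13 · 17, which has 6 distinct prime factors.

6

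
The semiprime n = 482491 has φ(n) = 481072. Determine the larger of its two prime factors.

φ(n) = (p−1)(q−1) = n − (p+q) + 1, so p + q = 482491 − 481072 + 1 = 1420.
p and q are the roots of t² − 1420t + 482491 = 0.
Discriminant: 1420² − 4·482491 = 2016400 − 1929964 = 86436; √86436 = 294.
q = (1420 − 294)/2 = 563, p = (1420 + 294)/2 = 857.
Check: 563 · 857 = 482491.

857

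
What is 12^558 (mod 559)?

12^1 ≡ 12 (mod 559)
12^2 ≡ 12^2 = 144 ≡ 144 (mod 559)
12^4 ≡ 144^2 = 20736 ≡ 53 (mod 559)
12^8 ≡ 53^2 = 2809 ≡ 14 (mod 559)
12^16 ≡ 14^2 = 196 ≡ 196 (mod 559)
12^32 ≡ 196^2 = 38416 ≡ 404 (mod 559)
12^64 ≡ 404^2 = 163216 ≡ 547 (mod 559)
12^128 ≡ 547^2 = 299209 ≡ 144 (mod 559)
12^256 ≡ 144^2 = 20736 ≡ 53 (mod 559)
12^512 ≡ 53^2 = 2809 ≡ 14 (mod 559)
558 = 512 + 32 + 8 + 4 + 2 in binary powers of 2.
So 12^558 ≡ 14 · 404 · 14 · 53 · 144 ≡ 183 (mod 559).
Since 183 ≠ 1, base 12 is a Fermat witness: 559 is composite.

183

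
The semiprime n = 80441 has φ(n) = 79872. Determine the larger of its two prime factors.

313

φ(n) = (p−1)(q−1) = n − (p+q) + 1, so p + q = 80441 − 79872 + 1 = 570.
p and q are the roots of t² − 570t + 80441 = 0.
Discriminant: 570² − 4·80441 = 324900 − 321764 = 3136; √3136 = 56.
q = (570 − 56)/2 = 257, p = (570 + 56)/2 = 313.
Check: 257 · 313 = 80441.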